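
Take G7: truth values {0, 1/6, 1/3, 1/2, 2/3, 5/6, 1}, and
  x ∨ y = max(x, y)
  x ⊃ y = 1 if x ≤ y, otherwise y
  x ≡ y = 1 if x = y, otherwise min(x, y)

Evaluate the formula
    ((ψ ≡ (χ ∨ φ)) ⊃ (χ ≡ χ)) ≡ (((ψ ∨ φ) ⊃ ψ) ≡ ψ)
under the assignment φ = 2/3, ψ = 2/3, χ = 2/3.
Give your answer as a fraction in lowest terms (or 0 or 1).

χ ∨ φ = 2/3 ∨ 2/3 = 2/3
ψ ≡ (χ ∨ φ) = 2/3 ≡ 2/3 = 1
χ ≡ χ = 2/3 ≡ 2/3 = 1
(ψ ≡ (χ ∨ φ)) ⊃ (χ ≡ χ) = 1 ⊃ 1 = 1
ψ ∨ φ = 2/3 ∨ 2/3 = 2/3
(ψ ∨ φ) ⊃ ψ = 2/3 ⊃ 2/3 = 1
((ψ ∨ φ) ⊃ ψ) ≡ ψ = 1 ≡ 2/3 = 2/3
((ψ ≡ (χ ∨ φ)) ⊃ (χ ≡ χ)) ≡ (((ψ ∨ φ) ⊃ ψ) ≡ ψ) = 1 ≡ 2/3 = 2/3

2/3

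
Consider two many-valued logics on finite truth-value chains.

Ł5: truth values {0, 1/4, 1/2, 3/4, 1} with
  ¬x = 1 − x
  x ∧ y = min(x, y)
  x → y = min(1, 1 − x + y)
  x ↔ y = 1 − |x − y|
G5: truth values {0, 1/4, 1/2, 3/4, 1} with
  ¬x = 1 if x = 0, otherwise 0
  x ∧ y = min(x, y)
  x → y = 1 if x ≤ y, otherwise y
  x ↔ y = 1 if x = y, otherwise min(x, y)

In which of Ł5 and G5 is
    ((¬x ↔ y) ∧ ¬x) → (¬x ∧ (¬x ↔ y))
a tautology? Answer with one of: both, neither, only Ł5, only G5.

both

In Ł5: every assignment gives 1 — tautology.
In G5: every assignment gives 1 — tautology.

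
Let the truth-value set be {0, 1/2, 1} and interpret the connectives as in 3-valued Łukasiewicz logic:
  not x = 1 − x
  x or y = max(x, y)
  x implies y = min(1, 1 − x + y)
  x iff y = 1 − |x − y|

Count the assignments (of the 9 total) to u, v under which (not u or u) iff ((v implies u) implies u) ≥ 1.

u = 0, v = 0 ↦ 0  <
u = 0, v = 1/2 ↦ 1/2  <
u = 0, v = 1 ↦ 1  ≥
u = 1/2, v = 0 ↦ 1  ≥
u = 1/2, v = 1/2 ↦ 1  ≥
u = 1/2, v = 1 ↦ 1/2  <
u = 1, v = 0 ↦ 1  ≥
u = 1, v = 1/2 ↦ 1  ≥
u = 1, v = 1 ↦ 1  ≥
So 6 of the 9 assignments meet the threshold.

6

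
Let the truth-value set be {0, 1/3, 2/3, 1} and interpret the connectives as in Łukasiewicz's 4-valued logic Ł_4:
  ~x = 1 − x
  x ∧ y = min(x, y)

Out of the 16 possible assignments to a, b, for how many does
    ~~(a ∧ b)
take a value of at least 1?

a = 0, b = 0 ↦ 0  <
a = 0, b = 1/3 ↦ 0  <
a = 0, b = 2/3 ↦ 0  <
a = 0, b = 1 ↦ 0  <
a = 1/3, b = 0 ↦ 0  <
a = 1/3, b = 1/3 ↦ 1/3  <
a = 1/3, b = 2/3 ↦ 1/3  <
a = 1/3, b = 1 ↦ 1/3  <
a = 2/3, b = 0 ↦ 0  <
a = 2/3, b = 1/3 ↦ 1/3  <
a = 2/3, b = 2/3 ↦ 2/3  <
a = 2/3, b = 1 ↦ 2/3  <
a = 1, b = 0 ↦ 0  <
a = 1, b = 1/3 ↦ 1/3  <
a = 1, b = 2/3 ↦ 2/3  <
a = 1, b = 1 ↦ 1  ≥
So 1 of the 16 assignments meets the threshold.

1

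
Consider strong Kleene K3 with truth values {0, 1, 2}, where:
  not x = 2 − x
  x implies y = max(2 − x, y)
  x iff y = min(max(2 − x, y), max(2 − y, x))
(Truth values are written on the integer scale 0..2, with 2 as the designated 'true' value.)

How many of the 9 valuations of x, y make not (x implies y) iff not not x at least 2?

4

x = 0, y = 0 ↦ 2  ≥
x = 0, y = 1 ↦ 2  ≥
x = 0, y = 2 ↦ 2  ≥
x = 1, y = 0 ↦ 1  <
x = 1, y = 1 ↦ 1  <
x = 1, y = 2 ↦ 1  <
x = 2, y = 0 ↦ 2  ≥
x = 2, y = 1 ↦ 1  <
x = 2, y = 2 ↦ 0  <
So 4 of the 9 assignments meet the threshold.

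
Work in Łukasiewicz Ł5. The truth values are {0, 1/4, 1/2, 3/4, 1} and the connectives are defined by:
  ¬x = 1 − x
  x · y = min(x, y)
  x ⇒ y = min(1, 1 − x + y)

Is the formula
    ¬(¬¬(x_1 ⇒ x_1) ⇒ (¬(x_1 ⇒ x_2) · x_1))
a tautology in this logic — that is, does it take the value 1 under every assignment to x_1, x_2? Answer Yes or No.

No

Counterexample: take x_1 = 1/4, x_2 = 0.
x_1 ⇒ x_1 = 1/4 ⇒ 1/4 = 1
¬(x_1 ⇒ x_1) = ¬1 = 0
¬¬(x_1 ⇒ x_1) = ¬0 = 1
x_1 ⇒ x_2 = 1/4 ⇒ 0 = 3/4
¬(x_1 ⇒ x_2) = ¬3/4 = 1/4
¬(x_1 ⇒ x_2) · x_1 = 1/4 · 1/4 = 1/4
¬¬(x_1 ⇒ x_1) ⇒ (¬(x_1 ⇒ x_2) · x_1) = 1 ⇒ 1/4 = 1/4
¬(¬¬(x_1 ⇒ x_1) ⇒ (¬(x_1 ⇒ x_2) · x_1)) = ¬1/4 = 3/4
This gives 3/4 ≠ 1.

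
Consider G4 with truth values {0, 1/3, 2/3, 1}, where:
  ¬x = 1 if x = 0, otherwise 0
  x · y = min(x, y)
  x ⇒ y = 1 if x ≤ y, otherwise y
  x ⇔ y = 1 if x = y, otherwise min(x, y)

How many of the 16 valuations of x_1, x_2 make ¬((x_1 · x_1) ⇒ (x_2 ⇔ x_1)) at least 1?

3

x_1 = 0, x_2 = 0 ↦ 0  <
x_1 = 0, x_2 = 1/3 ↦ 0  <
x_1 = 0, x_2 = 2/3 ↦ 0  <
x_1 = 0, x_2 = 1 ↦ 0  <
x_1 = 1/3, x_2 = 0 ↦ 1  ≥
x_1 = 1/3, x_2 = 1/3 ↦ 0  <
x_1 = 1/3, x_2 = 2/3 ↦ 0  <
x_1 = 1/3, x_2 = 1 ↦ 0  <
x_1 = 2/3, x_2 = 0 ↦ 1  ≥
x_1 = 2/3, x_2 = 1/3 ↦ 0  <
x_1 = 2/3, x_2 = 2/3 ↦ 0  <
x_1 = 2/3, x_2 = 1 ↦ 0  <
x_1 = 1, x_2 = 0 ↦ 1  ≥
x_1 = 1, x_2 = 1/3 ↦ 0  <
x_1 = 1, x_2 = 2/3 ↦ 0  <
x_1 = 1, x_2 = 1 ↦ 0  <
So 3 of the 16 assignments meet the threshold.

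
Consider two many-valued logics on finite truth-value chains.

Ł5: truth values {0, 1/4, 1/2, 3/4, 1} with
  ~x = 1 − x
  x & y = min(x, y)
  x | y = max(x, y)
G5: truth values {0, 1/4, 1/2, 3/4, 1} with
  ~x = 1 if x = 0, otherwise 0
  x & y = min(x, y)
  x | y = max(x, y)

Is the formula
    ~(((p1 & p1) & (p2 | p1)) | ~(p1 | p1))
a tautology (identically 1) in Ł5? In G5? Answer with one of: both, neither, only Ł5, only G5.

In Ł5: at p1 = 0, p2 = 0 the value is 0 — not a tautology.
In G5: at p1 = 0, p2 = 0 the value is 0 — not a tautology.

neither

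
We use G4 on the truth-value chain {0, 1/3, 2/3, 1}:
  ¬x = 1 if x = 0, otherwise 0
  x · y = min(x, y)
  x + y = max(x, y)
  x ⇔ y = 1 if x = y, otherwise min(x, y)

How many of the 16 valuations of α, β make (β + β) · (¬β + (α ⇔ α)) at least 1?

α = 0, β = 0 ↦ 0  <
α = 0, β = 1/3 ↦ 1/3  <
α = 0, β = 2/3 ↦ 2/3  <
α = 0, β = 1 ↦ 1  ≥
α = 1/3, β = 0 ↦ 0  <
α = 1/3, β = 1/3 ↦ 1/3  <
α = 1/3, β = 2/3 ↦ 2/3  <
α = 1/3, β = 1 ↦ 1  ≥
α = 2/3, β = 0 ↦ 0  <
α = 2/3, β = 1/3 ↦ 1/3  <
α = 2/3, β = 2/3 ↦ 2/3  <
α = 2/3, β = 1 ↦ 1  ≥
α = 1, β = 0 ↦ 0  <
α = 1, β = 1/3 ↦ 1/3  <
α = 1, β = 2/3 ↦ 2/3  <
α = 1, β = 1 ↦ 1  ≥
So 4 of the 16 assignments meet the threshold.

4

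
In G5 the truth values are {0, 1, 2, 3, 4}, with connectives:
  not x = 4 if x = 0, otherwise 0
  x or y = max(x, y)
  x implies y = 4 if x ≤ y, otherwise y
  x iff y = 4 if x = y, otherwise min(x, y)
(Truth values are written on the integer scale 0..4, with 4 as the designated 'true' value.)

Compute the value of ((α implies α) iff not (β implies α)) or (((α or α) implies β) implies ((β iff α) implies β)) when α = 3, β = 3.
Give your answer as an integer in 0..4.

α implies α = 3 implies 3 = 4
β implies α = 3 implies 3 = 4
not (β implies α) = not 4 = 0
(α implies α) iff not (β implies α) = 4 iff 0 = 0
α or α = 3 or 3 = 3
(α or α) implies β = 3 implies 3 = 4
β iff α = 3 iff 3 = 4
(β iff α) implies β = 4 implies 3 = 3
((α or α) implies β) implies ((β iff α) implies β) = 4 implies 3 = 3
((α implies α) iff not (β implies α)) or (((α or α) implies β) implies ((β iff α) implies β)) = 0 or 3 = 3

3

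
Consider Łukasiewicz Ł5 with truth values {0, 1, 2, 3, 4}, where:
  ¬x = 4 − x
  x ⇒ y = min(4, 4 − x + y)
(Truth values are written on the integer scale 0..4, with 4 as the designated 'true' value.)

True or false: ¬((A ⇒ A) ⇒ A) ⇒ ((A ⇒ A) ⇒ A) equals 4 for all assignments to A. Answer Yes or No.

Counterexample: take A = 0.
A ⇒ A = 0 ⇒ 0 = 4
(A ⇒ A) ⇒ A = 4 ⇒ 0 = 0
¬((A ⇒ A) ⇒ A) = ¬0 = 4
A ⇒ A = 0 ⇒ 0 = 4
(A ⇒ A) ⇒ A = 4 ⇒ 0 = 0
¬((A ⇒ A) ⇒ A) ⇒ ((A ⇒ A) ⇒ A) = 4 ⇒ 0 = 0
This gives 0 ≠ 4.

No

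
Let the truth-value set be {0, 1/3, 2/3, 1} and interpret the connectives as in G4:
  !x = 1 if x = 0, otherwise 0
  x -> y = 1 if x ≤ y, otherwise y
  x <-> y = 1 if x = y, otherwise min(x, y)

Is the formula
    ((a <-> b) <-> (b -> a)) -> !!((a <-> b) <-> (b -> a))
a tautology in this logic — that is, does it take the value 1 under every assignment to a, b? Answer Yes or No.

Yes

a = 0, b = 0 ↦ 1
a = 0, b = 1/3 ↦ 1
a = 0, b = 2/3 ↦ 1
a = 0, b = 1 ↦ 1
a = 1/3, b = 0 ↦ 1
a = 1/3, b = 1/3 ↦ 1
a = 1/3, b = 2/3 ↦ 1
a = 1/3, b = 1 ↦ 1
a = 2/3, b = 0 ↦ 1
a = 2/3, b = 1/3 ↦ 1
a = 2/3, b = 2/3 ↦ 1
a = 2/3, b = 1 ↦ 1
a = 1, b = 0 ↦ 1
a = 1, b = 1/3 ↦ 1
a = 1, b = 2/3 ↦ 1
a = 1, b = 1 ↦ 1
Every assignment gives a value ≥ 1.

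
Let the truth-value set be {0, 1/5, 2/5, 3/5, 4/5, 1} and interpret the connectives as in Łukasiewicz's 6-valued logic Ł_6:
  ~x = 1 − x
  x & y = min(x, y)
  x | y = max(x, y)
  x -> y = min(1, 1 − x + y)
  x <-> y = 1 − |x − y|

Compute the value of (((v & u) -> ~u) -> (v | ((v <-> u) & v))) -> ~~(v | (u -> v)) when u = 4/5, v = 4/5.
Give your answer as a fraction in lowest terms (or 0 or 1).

1

v & u = 4/5 & 4/5 = 4/5
~u = ~4/5 = 1/5
(v & u) -> ~u = 4/5 -> 1/5 = 2/5
v <-> u = 4/5 <-> 4/5 = 1
(v <-> u) & v = 1 & 4/5 = 4/5
v | ((v <-> u) & v) = 4/5 | 4/5 = 4/5
((v & u) -> ~u) -> (v | ((v <-> u) & v)) = 2/5 -> 4/5 = 1
u -> v = 4/5 -> 4/5 = 1
v | (u -> v) = 4/5 | 1 = 1
~(v | (u -> v)) = ~1 = 0
~~(v | (u -> v)) = ~0 = 1
(((v & u) -> ~u) -> (v | ((v <-> u) & v))) -> ~~(v | (u -> v)) = 1 -> 1 = 1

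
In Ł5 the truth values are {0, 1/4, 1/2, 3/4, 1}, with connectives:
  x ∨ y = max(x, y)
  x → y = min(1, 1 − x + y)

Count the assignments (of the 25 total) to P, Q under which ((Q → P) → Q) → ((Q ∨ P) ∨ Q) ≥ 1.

19

value 1: 19 assignments (counts)
value 3/4: 5 assignments
value 1/2: 1 assignment
So 19 of the 25 assignments meet the threshold.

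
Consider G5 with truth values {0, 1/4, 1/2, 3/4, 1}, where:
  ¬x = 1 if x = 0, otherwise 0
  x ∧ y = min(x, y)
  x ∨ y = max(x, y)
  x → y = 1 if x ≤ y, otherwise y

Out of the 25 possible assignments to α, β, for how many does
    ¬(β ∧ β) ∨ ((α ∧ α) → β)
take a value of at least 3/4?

value 1: 19 assignments (counts)
value 3/4: 1 assignment (counts)
value 1/2: 2 assignments
value 1/4: 3 assignments
So 20 of the 25 assignments meet the threshold.

20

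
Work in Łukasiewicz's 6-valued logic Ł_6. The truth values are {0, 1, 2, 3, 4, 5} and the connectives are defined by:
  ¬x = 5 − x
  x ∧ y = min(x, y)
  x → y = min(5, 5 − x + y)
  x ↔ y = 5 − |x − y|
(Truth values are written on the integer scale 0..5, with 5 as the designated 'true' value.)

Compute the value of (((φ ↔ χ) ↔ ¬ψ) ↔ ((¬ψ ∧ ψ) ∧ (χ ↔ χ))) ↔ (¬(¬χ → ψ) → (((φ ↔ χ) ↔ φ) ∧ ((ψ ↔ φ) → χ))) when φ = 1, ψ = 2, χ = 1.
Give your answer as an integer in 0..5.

φ ↔ χ = 1 ↔ 1 = 5
¬ψ = ¬2 = 3
(φ ↔ χ) ↔ ¬ψ = 5 ↔ 3 = 3
¬ψ = ¬2 = 3
¬ψ ∧ ψ = 3 ∧ 2 = 2
χ ↔ χ = 1 ↔ 1 = 5
(¬ψ ∧ ψ) ∧ (χ ↔ χ) = 2 ∧ 5 = 2
((φ ↔ χ) ↔ ¬ψ) ↔ ((¬ψ ∧ ψ) ∧ (χ ↔ χ)) = 3 ↔ 2 = 4
¬χ = ¬1 = 4
¬χ → ψ = 4 → 2 = 3
¬(¬χ → ψ) = ¬3 = 2
φ ↔ χ = 1 ↔ 1 = 5
(φ ↔ χ) ↔ φ = 5 ↔ 1 = 1
ψ ↔ φ = 2 ↔ 1 = 4
(ψ ↔ φ) → χ = 4 → 1 = 2
((φ ↔ χ) ↔ φ) ∧ ((ψ ↔ φ) → χ) = 1 ∧ 2 = 1
¬(¬χ → ψ) → (((φ ↔ χ) ↔ φ) ∧ ((ψ ↔ φ) → χ)) = 2 → 1 = 4
(((φ ↔ χ) ↔ ¬ψ) ↔ ((¬ψ ∧ ψ) ∧ (χ ↔ χ))) ↔ (¬(¬χ → ψ) → (((φ ↔ χ) ↔ φ) ∧ ((ψ ↔ φ) → χ))) = 4 ↔ 4 = 5

5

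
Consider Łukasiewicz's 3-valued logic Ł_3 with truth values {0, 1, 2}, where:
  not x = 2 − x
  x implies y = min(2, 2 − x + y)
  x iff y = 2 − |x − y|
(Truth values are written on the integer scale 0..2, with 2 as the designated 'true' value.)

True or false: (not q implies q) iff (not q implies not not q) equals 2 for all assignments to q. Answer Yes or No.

q = 0 ↦ 2
q = 1 ↦ 2
q = 2 ↦ 2
Every assignment gives a value ≥ 2.

Yes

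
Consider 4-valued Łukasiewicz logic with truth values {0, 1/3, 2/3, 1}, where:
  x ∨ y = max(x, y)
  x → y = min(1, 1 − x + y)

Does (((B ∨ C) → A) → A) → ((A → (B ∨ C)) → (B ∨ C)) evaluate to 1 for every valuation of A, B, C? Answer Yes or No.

At A = 1/3, B = 1, C = 2/3, for instance:
B ∨ C = 1 ∨ 2/3 = 1
(B ∨ C) → A = 1 → 1/3 = 1/3
((B ∨ C) → A) → A = 1/3 → 1/3 = 1
A → (B ∨ C) = 1/3 → 1 = 1
(A → (B ∨ C)) → (B ∨ C) = 1 → 1 = 1
(((B ∨ C) → A) → A) → ((A → (B ∨ C)) → (B ∨ C)) = 1 → 1 = 1
and checking the remaining 63 assignments likewise gives ≥ 1 in every case.

Yes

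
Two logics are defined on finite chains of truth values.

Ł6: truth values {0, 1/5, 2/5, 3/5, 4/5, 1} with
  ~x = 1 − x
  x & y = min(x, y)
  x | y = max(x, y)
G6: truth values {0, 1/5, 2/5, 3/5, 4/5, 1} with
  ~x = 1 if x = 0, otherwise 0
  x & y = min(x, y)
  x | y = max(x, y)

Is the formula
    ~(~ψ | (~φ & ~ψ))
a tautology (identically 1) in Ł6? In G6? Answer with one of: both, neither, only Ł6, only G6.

In Ł6: at φ = 0, ψ = 0 the value is 0 — not a tautology.
In G6: at φ = 0, ψ = 0 the value is 0 — not a tautology.

neither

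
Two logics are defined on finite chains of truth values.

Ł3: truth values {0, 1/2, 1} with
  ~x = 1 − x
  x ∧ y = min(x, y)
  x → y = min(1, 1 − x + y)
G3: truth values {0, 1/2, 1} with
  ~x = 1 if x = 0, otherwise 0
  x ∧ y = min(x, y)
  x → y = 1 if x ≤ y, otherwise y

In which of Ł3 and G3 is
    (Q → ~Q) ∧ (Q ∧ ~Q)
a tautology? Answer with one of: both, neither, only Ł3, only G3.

neither

In Ł3: at Q = 0 the value is 0 — not a tautology.
In G3: at Q = 0 the value is 0 — not a tautology.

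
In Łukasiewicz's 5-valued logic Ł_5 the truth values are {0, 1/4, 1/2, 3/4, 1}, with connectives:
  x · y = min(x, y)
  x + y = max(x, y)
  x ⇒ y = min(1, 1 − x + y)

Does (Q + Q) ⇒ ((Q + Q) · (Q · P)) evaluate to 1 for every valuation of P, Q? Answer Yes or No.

Counterexample: take P = 0, Q = 1/4.
Q + Q = 1/4 + 1/4 = 1/4
Q + Q = 1/4 + 1/4 = 1/4
Q · P = 1/4 · 0 = 0
(Q + Q) · (Q · P) = 1/4 · 0 = 0
(Q + Q) ⇒ ((Q + Q) · (Q · P)) = 1/4 ⇒ 0 = 3/4
This gives 3/4 ≠ 1.

No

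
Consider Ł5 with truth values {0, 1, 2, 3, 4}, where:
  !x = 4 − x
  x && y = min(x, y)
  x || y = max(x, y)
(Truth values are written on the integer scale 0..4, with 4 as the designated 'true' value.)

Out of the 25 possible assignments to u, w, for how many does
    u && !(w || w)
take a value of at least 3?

value 4: 1 assignment (counts)
value 3: 3 assignments (counts)
value 2: 5 assignments
value 1: 7 assignments
value 0: 9 assignments
So 4 of the 25 assignments meet the threshold.

4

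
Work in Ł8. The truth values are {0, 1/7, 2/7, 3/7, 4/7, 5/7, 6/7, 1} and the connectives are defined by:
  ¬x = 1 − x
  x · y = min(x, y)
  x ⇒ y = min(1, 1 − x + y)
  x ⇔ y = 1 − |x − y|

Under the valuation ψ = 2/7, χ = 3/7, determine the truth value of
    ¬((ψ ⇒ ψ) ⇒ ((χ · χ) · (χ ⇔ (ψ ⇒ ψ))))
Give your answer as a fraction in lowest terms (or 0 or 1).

4/7

ψ ⇒ ψ = 2/7 ⇒ 2/7 = 1
χ · χ = 3/7 · 3/7 = 3/7
ψ ⇒ ψ = 2/7 ⇒ 2/7 = 1
χ ⇔ (ψ ⇒ ψ) = 3/7 ⇔ 1 = 3/7
(χ · χ) · (χ ⇔ (ψ ⇒ ψ)) = 3/7 · 3/7 = 3/7
(ψ ⇒ ψ) ⇒ ((χ · χ) · (χ ⇔ (ψ ⇒ ψ))) = 1 ⇒ 3/7 = 3/7
¬((ψ ⇒ ψ) ⇒ ((χ · χ) · (χ ⇔ (ψ ⇒ ψ)))) = ¬3/7 = 4/7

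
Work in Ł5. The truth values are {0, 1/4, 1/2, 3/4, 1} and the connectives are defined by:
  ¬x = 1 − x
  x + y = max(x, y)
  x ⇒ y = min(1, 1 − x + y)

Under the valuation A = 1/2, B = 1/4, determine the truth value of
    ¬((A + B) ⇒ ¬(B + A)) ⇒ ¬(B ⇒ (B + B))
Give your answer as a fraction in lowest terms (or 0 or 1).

1

A + B = 1/2 + 1/4 = 1/2
B + A = 1/4 + 1/2 = 1/2
¬(B + A) = ¬1/2 = 1/2
(A + B) ⇒ ¬(B + A) = 1/2 ⇒ 1/2 = 1
¬((A + B) ⇒ ¬(B + A)) = ¬1 = 0
B + B = 1/4 + 1/4 = 1/4
B ⇒ (B + B) = 1/4 ⇒ 1/4 = 1
¬(B ⇒ (B + B)) = ¬1 = 0
¬((A + B) ⇒ ¬(B + A)) ⇒ ¬(B ⇒ (B + B)) = 0 ⇒ 0 = 1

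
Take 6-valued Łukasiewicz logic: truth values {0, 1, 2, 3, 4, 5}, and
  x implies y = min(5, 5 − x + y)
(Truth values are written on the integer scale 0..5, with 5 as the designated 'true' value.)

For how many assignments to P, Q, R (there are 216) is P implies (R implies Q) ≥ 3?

value 5: 181 assignments (counts)
value 4: 15 assignments (counts)
value 3: 10 assignments (counts)
value 2: 6 assignments
value 1: 3 assignments
value 0: 1 assignment
So 206 of the 216 assignments meet the threshold.

206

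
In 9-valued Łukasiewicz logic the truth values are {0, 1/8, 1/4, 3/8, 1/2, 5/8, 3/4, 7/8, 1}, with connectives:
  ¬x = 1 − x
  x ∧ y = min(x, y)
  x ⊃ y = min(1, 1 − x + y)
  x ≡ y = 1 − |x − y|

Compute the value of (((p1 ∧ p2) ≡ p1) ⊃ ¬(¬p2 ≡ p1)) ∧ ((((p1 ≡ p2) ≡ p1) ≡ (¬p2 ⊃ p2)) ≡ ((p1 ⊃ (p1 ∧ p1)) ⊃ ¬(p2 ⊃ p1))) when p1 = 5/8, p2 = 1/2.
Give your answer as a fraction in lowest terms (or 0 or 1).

p1 ∧ p2 = 5/8 ∧ 1/2 = 1/2
(p1 ∧ p2) ≡ p1 = 1/2 ≡ 5/8 = 7/8
¬p2 = ¬1/2 = 1/2
¬p2 ≡ p1 = 1/2 ≡ 5/8 = 7/8
¬(¬p2 ≡ p1) = ¬7/8 = 1/8
((p1 ∧ p2) ≡ p1) ⊃ ¬(¬p2 ≡ p1) = 7/8 ⊃ 1/8 = 1/4
p1 ≡ p2 = 5/8 ≡ 1/2 = 7/8
(p1 ≡ p2) ≡ p1 = 7/8 ≡ 5/8 = 3/4
¬p2 = ¬1/2 = 1/2
¬p2 ⊃ p2 = 1/2 ⊃ 1/2 = 1
((p1 ≡ p2) ≡ p1) ≡ (¬p2 ⊃ p2) = 3/4 ≡ 1 = 3/4
p1 ∧ p1 = 5/8 ∧ 5/8 = 5/8
p1 ⊃ (p1 ∧ p1) = 5/8 ⊃ 5/8 = 1
p2 ⊃ p1 = 1/2 ⊃ 5/8 = 1
¬(p2 ⊃ p1) = ¬1 = 0
(p1 ⊃ (p1 ∧ p1)) ⊃ ¬(p2 ⊃ p1) = 1 ⊃ 0 = 0
(((p1 ≡ p2) ≡ p1) ≡ (¬p2 ⊃ p2)) ≡ ((p1 ⊃ (p1 ∧ p1)) ⊃ ¬(p2 ⊃ p1)) = 3/4 ≡ 0 = 1/4
(((p1 ∧ p2) ≡ p1) ⊃ ¬(¬p2 ≡ p1)) ∧ ((((p1 ≡ p2) ≡ p1) ≡ (¬p2 ⊃ p2)) ≡ ((p1 ⊃ (p1 ∧ p1)) ⊃ ¬(p2 ⊃ p1))) = 1/4 ∧ 1/4 = 1/4

1/4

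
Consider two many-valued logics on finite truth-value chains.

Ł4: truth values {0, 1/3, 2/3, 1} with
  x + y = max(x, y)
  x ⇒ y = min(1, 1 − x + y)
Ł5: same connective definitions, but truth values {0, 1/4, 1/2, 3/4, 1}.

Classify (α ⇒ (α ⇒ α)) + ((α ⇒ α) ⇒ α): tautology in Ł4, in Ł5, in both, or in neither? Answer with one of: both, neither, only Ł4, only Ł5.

both

In Ł4: every assignment gives 1 — tautology.
In Ł5: every assignment gives 1 — tautology.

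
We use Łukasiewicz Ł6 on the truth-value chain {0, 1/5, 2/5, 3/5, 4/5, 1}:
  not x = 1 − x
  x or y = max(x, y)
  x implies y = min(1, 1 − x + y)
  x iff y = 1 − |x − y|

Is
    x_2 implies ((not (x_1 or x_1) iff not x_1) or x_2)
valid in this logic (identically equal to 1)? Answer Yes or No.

Yes

At x_1 = 2/5, x_2 = 0, for instance:
x_1 or x_1 = 2/5 or 2/5 = 2/5
not (x_1 or x_1) = not 2/5 = 3/5
not x_1 = not 2/5 = 3/5
not (x_1 or x_1) iff not x_1 = 3/5 iff 3/5 = 1
(not (x_1 or x_1) iff not x_1) or x_2 = 1 or 0 = 1
x_2 implies ((not (x_1 or x_1) iff not x_1) or x_2) = 0 implies 1 = 1
and checking the remaining 35 assignments likewise gives ≥ 1 in every case.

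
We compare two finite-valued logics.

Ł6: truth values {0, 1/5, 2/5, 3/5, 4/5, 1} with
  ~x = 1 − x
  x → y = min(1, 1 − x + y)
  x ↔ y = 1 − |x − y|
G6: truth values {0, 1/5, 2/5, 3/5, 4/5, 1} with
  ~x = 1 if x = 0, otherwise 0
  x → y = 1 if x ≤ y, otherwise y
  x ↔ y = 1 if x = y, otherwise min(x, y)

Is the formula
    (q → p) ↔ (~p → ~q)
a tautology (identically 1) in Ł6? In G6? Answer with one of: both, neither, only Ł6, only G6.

only Ł6

In Ł6: every assignment gives 1 — tautology.
In G6: at p = 1/5, q = 2/5 the value is 1/5 — not a tautology.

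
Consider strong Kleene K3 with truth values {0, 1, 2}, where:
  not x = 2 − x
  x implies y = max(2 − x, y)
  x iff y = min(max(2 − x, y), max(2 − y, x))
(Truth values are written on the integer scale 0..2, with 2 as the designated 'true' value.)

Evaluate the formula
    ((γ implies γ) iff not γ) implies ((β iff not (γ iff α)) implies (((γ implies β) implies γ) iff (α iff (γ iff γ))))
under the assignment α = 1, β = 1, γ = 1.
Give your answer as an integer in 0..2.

1

γ implies γ = 1 implies 1 = 1
not γ = not 1 = 1
(γ implies γ) iff not γ = 1 iff 1 = 1
γ iff α = 1 iff 1 = 1
not (γ iff α) = not 1 = 1
β iff not (γ iff α) = 1 iff 1 = 1
γ implies β = 1 implies 1 = 1
(γ implies β) implies γ = 1 implies 1 = 1
γ iff γ = 1 iff 1 = 1
α iff (γ iff γ) = 1 iff 1 = 1
((γ implies β) implies γ) iff (α iff (γ iff γ)) = 1 iff 1 = 1
(β iff not (γ iff α)) implies (((γ implies β) implies γ) iff (α iff (γ iff γ))) = 1 implies 1 = 1
((γ implies γ) iff not γ) implies ((β iff not (γ iff α)) implies (((γ implies β) implies γ) iff (α iff (γ iff γ)))) = 1 implies 1 = 1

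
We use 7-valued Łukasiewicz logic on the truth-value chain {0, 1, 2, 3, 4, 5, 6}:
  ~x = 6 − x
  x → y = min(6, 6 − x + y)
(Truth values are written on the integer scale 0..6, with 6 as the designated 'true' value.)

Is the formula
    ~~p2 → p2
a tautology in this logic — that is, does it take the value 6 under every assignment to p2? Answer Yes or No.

Yes

p2 = 0 ↦ 6
p2 = 1 ↦ 6
p2 = 2 ↦ 6
p2 = 3 ↦ 6
p2 = 4 ↦ 6
p2 = 5 ↦ 6
p2 = 6 ↦ 6
Every assignment gives a value ≥ 6.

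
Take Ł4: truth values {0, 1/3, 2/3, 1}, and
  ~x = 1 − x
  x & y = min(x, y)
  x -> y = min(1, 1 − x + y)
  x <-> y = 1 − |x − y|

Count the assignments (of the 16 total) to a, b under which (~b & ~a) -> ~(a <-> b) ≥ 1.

11

a = 0, b = 0 ↦ 0  <
a = 0, b = 1/3 ↦ 2/3  <
a = 0, b = 2/3 ↦ 1  ≥
a = 0, b = 1 ↦ 1  ≥
a = 1/3, b = 0 ↦ 2/3  <
a = 1/3, b = 1/3 ↦ 1/3  <
a = 1/3, b = 2/3 ↦ 1  ≥
a = 1/3, b = 1 ↦ 1  ≥
a = 2/3, b = 0 ↦ 1  ≥
a = 2/3, b = 1/3 ↦ 1  ≥
a = 2/3, b = 2/3 ↦ 2/3  <
a = 2/3, b = 1 ↦ 1  ≥
a = 1, b = 0 ↦ 1  ≥
a = 1, b = 1/3 ↦ 1  ≥
a = 1, b = 2/3 ↦ 1  ≥
a = 1, b = 1 ↦ 1  ≥
So 11 of the 16 assignments meet the threshold.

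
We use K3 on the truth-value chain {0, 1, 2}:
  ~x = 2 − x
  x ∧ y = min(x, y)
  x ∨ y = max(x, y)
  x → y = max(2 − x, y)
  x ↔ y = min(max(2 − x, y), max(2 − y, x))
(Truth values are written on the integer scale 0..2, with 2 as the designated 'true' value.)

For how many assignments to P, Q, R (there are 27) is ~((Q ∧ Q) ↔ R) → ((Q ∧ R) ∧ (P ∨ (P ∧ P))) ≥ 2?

value 2: 6 assignments (counts)
value 1: 15 assignments
value 0: 6 assignments
So 6 of the 27 assignments meet the threshold.

6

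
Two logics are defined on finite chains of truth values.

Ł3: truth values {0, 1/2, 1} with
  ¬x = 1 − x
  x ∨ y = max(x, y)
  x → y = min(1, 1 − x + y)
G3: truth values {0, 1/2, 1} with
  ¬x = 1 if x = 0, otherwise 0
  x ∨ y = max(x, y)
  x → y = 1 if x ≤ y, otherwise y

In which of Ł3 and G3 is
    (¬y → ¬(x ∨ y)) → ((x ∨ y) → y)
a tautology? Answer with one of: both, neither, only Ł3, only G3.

In Ł3: every assignment gives 1 — tautology.
In G3: at x = 1, y = 1/2 the value is 1/2 — not a tautology.

only Ł3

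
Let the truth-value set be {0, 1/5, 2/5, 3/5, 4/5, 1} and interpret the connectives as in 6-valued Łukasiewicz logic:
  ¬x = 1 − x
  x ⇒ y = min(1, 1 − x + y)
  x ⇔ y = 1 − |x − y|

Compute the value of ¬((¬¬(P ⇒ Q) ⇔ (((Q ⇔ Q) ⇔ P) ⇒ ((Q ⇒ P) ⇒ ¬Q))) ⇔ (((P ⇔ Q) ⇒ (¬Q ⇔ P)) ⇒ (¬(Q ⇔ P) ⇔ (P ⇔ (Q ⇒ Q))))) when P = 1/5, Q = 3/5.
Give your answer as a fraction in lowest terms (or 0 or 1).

1/5

P ⇒ Q = 1/5 ⇒ 3/5 = 1
¬(P ⇒ Q) = ¬1 = 0
¬¬(P ⇒ Q) = ¬0 = 1
Q ⇔ Q = 3/5 ⇔ 3/5 = 1
(Q ⇔ Q) ⇔ P = 1 ⇔ 1/5 = 1/5
Q ⇒ P = 3/5 ⇒ 1/5 = 3/5
¬Q = ¬3/5 = 2/5
(Q ⇒ P) ⇒ ¬Q = 3/5 ⇒ 2/5 = 4/5
((Q ⇔ Q) ⇔ P) ⇒ ((Q ⇒ P) ⇒ ¬Q) = 1/5 ⇒ 4/5 = 1
¬¬(P ⇒ Q) ⇔ (((Q ⇔ Q) ⇔ P) ⇒ ((Q ⇒ P) ⇒ ¬Q)) = 1 ⇔ 1 = 1
P ⇔ Q = 1/5 ⇔ 3/5 = 3/5
¬Q = ¬3/5 = 2/5
¬Q ⇔ P = 2/5 ⇔ 1/5 = 4/5
(P ⇔ Q) ⇒ (¬Q ⇔ P) = 3/5 ⇒ 4/5 = 1
Q ⇔ P = 3/5 ⇔ 1/5 = 3/5
¬(Q ⇔ P) = ¬3/5 = 2/5
Q ⇒ Q = 3/5 ⇒ 3/5 = 1
P ⇔ (Q ⇒ Q) = 1/5 ⇔ 1 = 1/5
¬(Q ⇔ P) ⇔ (P ⇔ (Q ⇒ Q)) = 2/5 ⇔ 1/5 = 4/5
((P ⇔ Q) ⇒ (¬Q ⇔ P)) ⇒ (¬(Q ⇔ P) ⇔ (P ⇔ (Q ⇒ Q))) = 1 ⇒ 4/5 = 4/5
(¬¬(P ⇒ Q) ⇔ (((Q ⇔ Q) ⇔ P) ⇒ ((Q ⇒ P) ⇒ ¬Q))) ⇔ (((P ⇔ Q) ⇒ (¬Q ⇔ P)) ⇒ (¬(Q ⇔ P) ⇔ (P ⇔ (Q ⇒ Q)))) = 1 ⇔ 4/5 = 4/5
¬((¬¬(P ⇒ Q) ⇔ (((Q ⇔ Q) ⇔ P) ⇒ ((Q ⇒ P) ⇒ ¬Q))) ⇔ (((P ⇔ Q) ⇒ (¬Q ⇔ P)) ⇒ (¬(Q ⇔ P) ⇔ (P ⇔ (Q ⇒ Q))))) = ¬4/5 = 1/5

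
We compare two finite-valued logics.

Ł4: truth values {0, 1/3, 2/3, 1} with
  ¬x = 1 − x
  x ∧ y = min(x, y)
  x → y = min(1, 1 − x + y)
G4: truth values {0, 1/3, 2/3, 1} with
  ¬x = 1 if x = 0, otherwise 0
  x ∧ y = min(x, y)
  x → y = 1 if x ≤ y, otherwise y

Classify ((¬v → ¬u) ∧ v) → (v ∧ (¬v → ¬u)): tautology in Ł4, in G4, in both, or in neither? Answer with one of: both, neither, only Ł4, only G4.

In Ł4: every assignment gives 1 — tautology.
In G4: every assignment gives 1 — tautology.

both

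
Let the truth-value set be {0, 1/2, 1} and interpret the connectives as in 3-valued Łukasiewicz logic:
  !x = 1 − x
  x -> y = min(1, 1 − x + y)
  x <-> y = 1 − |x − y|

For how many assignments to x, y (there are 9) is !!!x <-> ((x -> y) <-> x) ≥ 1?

x = 0, y = 0 ↦ 0  <
x = 0, y = 1/2 ↦ 0  <
x = 0, y = 1 ↦ 0  <
x = 1/2, y = 0 ↦ 1/2  <
x = 1/2, y = 1/2 ↦ 1  ≥
x = 1/2, y = 1 ↦ 1  ≥
x = 1, y = 0 ↦ 1  ≥
x = 1, y = 1/2 ↦ 1/2  <
x = 1, y = 1 ↦ 0  <
So 3 of the 9 assignments meet the threshold.

3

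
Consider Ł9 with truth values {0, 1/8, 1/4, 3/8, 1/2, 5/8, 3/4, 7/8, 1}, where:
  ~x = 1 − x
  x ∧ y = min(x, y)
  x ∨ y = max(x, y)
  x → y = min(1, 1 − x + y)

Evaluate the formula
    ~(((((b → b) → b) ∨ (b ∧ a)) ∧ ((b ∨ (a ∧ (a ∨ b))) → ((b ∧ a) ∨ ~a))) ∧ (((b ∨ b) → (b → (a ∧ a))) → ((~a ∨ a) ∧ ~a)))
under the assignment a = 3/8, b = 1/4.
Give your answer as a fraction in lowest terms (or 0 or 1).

3/4

b → b = 1/4 → 1/4 = 1
(b → b) → b = 1 → 1/4 = 1/4
b ∧ a = 1/4 ∧ 3/8 = 1/4
((b → b) → b) ∨ (b ∧ a) = 1/4 ∨ 1/4 = 1/4
a ∨ b = 3/8 ∨ 1/4 = 3/8
a ∧ (a ∨ b) = 3/8 ∧ 3/8 = 3/8
b ∨ (a ∧ (a ∨ b)) = 1/4 ∨ 3/8 = 3/8
b ∧ a = 1/4 ∧ 3/8 = 1/4
~a = ~3/8 = 5/8
(b ∧ a) ∨ ~a = 1/4 ∨ 5/8 = 5/8
(b ∨ (a ∧ (a ∨ b))) → ((b ∧ a) ∨ ~a) = 3/8 → 5/8 = 1
(((b → b) → b) ∨ (b ∧ a)) ∧ ((b ∨ (a ∧ (a ∨ b))) → ((b ∧ a) ∨ ~a)) = 1/4 ∧ 1 = 1/4
b ∨ b = 1/4 ∨ 1/4 = 1/4
a ∧ a = 3/8 ∧ 3/8 = 3/8
b → (a ∧ a) = 1/4 → 3/8 = 1
(b ∨ b) → (b → (a ∧ a)) = 1/4 → 1 = 1
~a = ~3/8 = 5/8
~a ∨ a = 5/8 ∨ 3/8 = 5/8
~a = ~3/8 = 5/8
(~a ∨ a) ∧ ~a = 5/8 ∧ 5/8 = 5/8
((b ∨ b) → (b → (a ∧ a))) → ((~a ∨ a) ∧ ~a) = 1 → 5/8 = 5/8
((((b → b) → b) ∨ (b ∧ a)) ∧ ((b ∨ (a ∧ (a ∨ b))) → ((b ∧ a) ∨ ~a))) ∧ (((b ∨ b) → (b → (a ∧ a))) → ((~a ∨ a) ∧ ~a)) = 1/4 ∧ 5/8 = 1/4
~(((((b → b) → b) ∨ (b ∧ a)) ∧ ((b ∨ (a ∧ (a ∨ b))) → ((b ∧ a) ∨ ~a))) ∧ (((b ∨ b) → (b → (a ∧ a))) → ((~a ∨ a) ∧ ~a))) = ~1/4 = 3/4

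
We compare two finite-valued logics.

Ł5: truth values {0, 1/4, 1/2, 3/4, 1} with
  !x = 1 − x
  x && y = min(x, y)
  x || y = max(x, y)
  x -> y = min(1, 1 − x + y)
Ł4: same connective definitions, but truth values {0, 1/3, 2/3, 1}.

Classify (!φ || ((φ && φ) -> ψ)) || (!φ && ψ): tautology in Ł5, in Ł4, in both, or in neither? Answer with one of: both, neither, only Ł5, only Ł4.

In Ł5: at φ = 1/4, ψ = 0 the value is 3/4 — not a tautology.
In Ł4: at φ = 1/3, ψ = 0 the value is 2/3 — not a tautology.

neither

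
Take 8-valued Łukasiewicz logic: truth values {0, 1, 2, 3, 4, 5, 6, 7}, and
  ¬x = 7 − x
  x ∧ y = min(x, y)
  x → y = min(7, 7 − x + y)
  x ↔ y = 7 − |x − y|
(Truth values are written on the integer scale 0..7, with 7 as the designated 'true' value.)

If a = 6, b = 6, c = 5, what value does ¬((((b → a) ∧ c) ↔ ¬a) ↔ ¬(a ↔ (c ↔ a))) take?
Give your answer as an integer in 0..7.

b → a = 6 → 6 = 7
(b → a) ∧ c = 7 ∧ 5 = 5
¬a = ¬6 = 1
((b → a) ∧ c) ↔ ¬a = 5 ↔ 1 = 3
c ↔ a = 5 ↔ 6 = 6
a ↔ (c ↔ a) = 6 ↔ 6 = 7
¬(a ↔ (c ↔ a)) = ¬7 = 0
(((b → a) ∧ c) ↔ ¬a) ↔ ¬(a ↔ (c ↔ a)) = 3 ↔ 0 = 4
¬((((b → a) ∧ c) ↔ ¬a) ↔ ¬(a ↔ (c ↔ a))) = ¬4 = 3

3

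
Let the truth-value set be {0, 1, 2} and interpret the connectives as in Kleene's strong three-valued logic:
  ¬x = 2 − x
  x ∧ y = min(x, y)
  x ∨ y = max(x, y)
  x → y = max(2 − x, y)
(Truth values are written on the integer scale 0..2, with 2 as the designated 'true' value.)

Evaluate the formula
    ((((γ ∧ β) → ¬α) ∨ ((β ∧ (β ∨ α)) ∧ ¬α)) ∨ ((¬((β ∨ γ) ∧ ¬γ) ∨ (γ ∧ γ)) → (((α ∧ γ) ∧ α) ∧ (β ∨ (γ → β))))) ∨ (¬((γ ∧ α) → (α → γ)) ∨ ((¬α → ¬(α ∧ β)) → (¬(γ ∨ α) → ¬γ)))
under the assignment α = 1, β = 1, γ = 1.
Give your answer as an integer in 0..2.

γ ∧ β = 1 ∧ 1 = 1
¬α = ¬1 = 1
(γ ∧ β) → ¬α = 1 → 1 = 1
β ∨ α = 1 ∨ 1 = 1
β ∧ (β ∨ α) = 1 ∧ 1 = 1
¬α = ¬1 = 1
(β ∧ (β ∨ α)) ∧ ¬α = 1 ∧ 1 = 1
((γ ∧ β) → ¬α) ∨ ((β ∧ (β ∨ α)) ∧ ¬α) = 1 ∨ 1 = 1
β ∨ γ = 1 ∨ 1 = 1
¬γ = ¬1 = 1
(β ∨ γ) ∧ ¬γ = 1 ∧ 1 = 1
¬((β ∨ γ) ∧ ¬γ) = ¬1 = 1
γ ∧ γ = 1 ∧ 1 = 1
¬((β ∨ γ) ∧ ¬γ) ∨ (γ ∧ γ) = 1 ∨ 1 = 1
α ∧ γ = 1 ∧ 1 = 1
(α ∧ γ) ∧ α = 1 ∧ 1 = 1
γ → β = 1 → 1 = 1
β ∨ (γ → β) = 1 ∨ 1 = 1
((α ∧ γ) ∧ α) ∧ (β ∨ (γ → β)) = 1 ∧ 1 = 1
(¬((β ∨ γ) ∧ ¬γ) ∨ (γ ∧ γ)) → (((α ∧ γ) ∧ α) ∧ (β ∨ (γ → β))) = 1 → 1 = 1
(((γ ∧ β) → ¬α) ∨ ((β ∧ (β ∨ α)) ∧ ¬α)) ∨ ((¬((β ∨ γ) ∧ ¬γ) ∨ (γ ∧ γ)) → (((α ∧ γ) ∧ α) ∧ (β ∨ (γ → β)))) = 1 ∨ 1 = 1
γ ∧ α = 1 ∧ 1 = 1
α → γ = 1 → 1 = 1
(γ ∧ α) → (α → γ) = 1 → 1 = 1
¬((γ ∧ α) → (α → γ)) = ¬1 = 1
¬α = ¬1 = 1
α ∧ β = 1 ∧ 1 = 1
¬(α ∧ β) = ¬1 = 1
¬α → ¬(α ∧ β) = 1 → 1 = 1
γ ∨ α = 1 ∨ 1 = 1
¬(γ ∨ α) = ¬1 = 1
¬γ = ¬1 = 1
¬(γ ∨ α) → ¬γ = 1 → 1 = 1
(¬α → ¬(α ∧ β)) → (¬(γ ∨ α) → ¬γ) = 1 → 1 = 1
¬((γ ∧ α) → (α → γ)) ∨ ((¬α → ¬(α ∧ β)) → (¬(γ ∨ α) → ¬γ)) = 1 ∨ 1 = 1
((((γ ∧ β) → ¬α) ∨ ((β ∧ (β ∨ α)) ∧ ¬α)) ∨ ((¬((β ∨ γ) ∧ ¬γ) ∨ (γ ∧ γ)) → (((α ∧ γ) ∧ α) ∧ (β ∨ (γ → β))))) ∨ (¬((γ ∧ α) → (α → γ)) ∨ ((¬α → ¬(α ∧ β)) → (¬(γ ∨ α) → ¬γ))) = 1 ∨ 1 = 1

1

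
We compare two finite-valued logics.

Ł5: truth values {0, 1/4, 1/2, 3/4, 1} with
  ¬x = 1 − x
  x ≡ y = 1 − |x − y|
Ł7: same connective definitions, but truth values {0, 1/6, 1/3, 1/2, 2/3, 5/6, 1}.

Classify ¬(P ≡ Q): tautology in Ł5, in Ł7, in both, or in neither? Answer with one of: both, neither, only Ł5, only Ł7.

neither

In Ł5: at P = 0, Q = 0 the value is 0 — not a tautology.
In Ł7: at P = 0, Q = 0 the value is 0 — not a tautology.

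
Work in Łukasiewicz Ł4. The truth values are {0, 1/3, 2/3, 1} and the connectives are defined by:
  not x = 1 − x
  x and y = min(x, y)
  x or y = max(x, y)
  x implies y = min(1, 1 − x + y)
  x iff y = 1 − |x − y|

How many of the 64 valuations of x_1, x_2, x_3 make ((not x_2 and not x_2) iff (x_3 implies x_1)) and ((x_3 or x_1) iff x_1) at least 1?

value 1: 10 assignments (counts)
value 2/3: 19 assignments
value 1/3: 21 assignments
value 0: 14 assignments
So 10 of the 64 assignments meet the threshold.

10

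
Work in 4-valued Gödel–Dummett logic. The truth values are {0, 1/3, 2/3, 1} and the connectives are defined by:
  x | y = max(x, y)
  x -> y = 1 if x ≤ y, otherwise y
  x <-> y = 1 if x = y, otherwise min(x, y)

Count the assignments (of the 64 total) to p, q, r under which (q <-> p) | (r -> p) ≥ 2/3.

value 1: 46 assignments (counts)
value 2/3: 3 assignments (counts)
value 1/3: 6 assignments
value 0: 9 assignments
So 49 of the 64 assignments meet the threshold.

49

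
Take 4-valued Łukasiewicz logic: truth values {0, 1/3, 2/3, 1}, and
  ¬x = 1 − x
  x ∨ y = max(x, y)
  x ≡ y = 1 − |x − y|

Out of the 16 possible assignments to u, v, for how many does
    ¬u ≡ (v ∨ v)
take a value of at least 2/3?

10

u = 0, v = 0 ↦ 0  <
u = 0, v = 1/3 ↦ 1/3  <
u = 0, v = 2/3 ↦ 2/3  ≥
u = 0, v = 1 ↦ 1  ≥
u = 1/3, v = 0 ↦ 1/3  <
u = 1/3, v = 1/3 ↦ 2/3  ≥
u = 1/3, v = 2/3 ↦ 1  ≥
u = 1/3, v = 1 ↦ 2/3  ≥
u = 2/3, v = 0 ↦ 2/3  ≥
u = 2/3, v = 1/3 ↦ 1  ≥
u = 2/3, v = 2/3 ↦ 2/3  ≥
u = 2/3, v = 1 ↦ 1/3  <
u = 1, v = 0 ↦ 1  ≥
u = 1, v = 1/3 ↦ 2/3  ≥
u = 1, v = 2/3 ↦ 1/3  <
u = 1, v = 1 ↦ 0  <
So 10 of the 16 assignments meet the threshold.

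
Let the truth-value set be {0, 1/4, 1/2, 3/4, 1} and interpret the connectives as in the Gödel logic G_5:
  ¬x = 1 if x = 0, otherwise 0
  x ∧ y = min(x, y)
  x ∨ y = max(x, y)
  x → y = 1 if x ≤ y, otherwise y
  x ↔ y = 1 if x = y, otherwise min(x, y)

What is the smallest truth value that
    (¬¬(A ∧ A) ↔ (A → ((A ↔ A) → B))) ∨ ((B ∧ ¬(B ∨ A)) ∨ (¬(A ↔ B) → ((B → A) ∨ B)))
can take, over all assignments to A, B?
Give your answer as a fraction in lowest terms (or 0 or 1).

1/4

Take A = 0, B = 1/4:
A ∧ A = 0 ∧ 0 = 0
¬(A ∧ A) = ¬0 = 1
¬¬(A ∧ A) = ¬1 = 0
A ↔ A = 0 ↔ 0 = 1
(A ↔ A) → B = 1 → 1/4 = 1/4
A → ((A ↔ A) → B) = 0 → 1/4 = 1
¬¬(A ∧ A) ↔ (A → ((A ↔ A) → B)) = 0 ↔ 1 = 0
B ∨ A = 1/4 ∨ 0 = 1/4
¬(B ∨ A) = ¬1/4 = 0
B ∧ ¬(B ∨ A) = 1/4 ∧ 0 = 0
A ↔ B = 0 ↔ 1/4 = 0
¬(A ↔ B) = ¬0 = 1
B → A = 1/4 → 0 = 0
(B → A) ∨ B = 0 ∨ 1/4 = 1/4
¬(A ↔ B) → ((B → A) ∨ B) = 1 → 1/4 = 1/4
(B ∧ ¬(B ∨ A)) ∨ (¬(A ↔ B) → ((B → A) ∨ B)) = 0 ∨ 1/4 = 1/4
(¬¬(A ∧ A) ↔ (A → ((A ↔ A) → B))) ∨ ((B ∧ ¬(B ∨ A)) ∨ (¬(A ↔ B) → ((B → A) ∨ B))) = 0 ∨ 1/4 = 1/4
No assignment yields a value below 1/4, so this is the minimum.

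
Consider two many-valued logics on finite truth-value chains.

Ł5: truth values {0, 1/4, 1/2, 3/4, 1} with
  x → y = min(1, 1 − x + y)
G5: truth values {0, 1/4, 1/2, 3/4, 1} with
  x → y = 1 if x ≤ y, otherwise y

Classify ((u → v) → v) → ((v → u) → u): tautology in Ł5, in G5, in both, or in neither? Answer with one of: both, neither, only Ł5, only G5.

In Ł5: every assignment gives 1 — tautology.
In G5: at u = 1/4, v = 0 the value is 1/4 — not a tautology.

only Ł5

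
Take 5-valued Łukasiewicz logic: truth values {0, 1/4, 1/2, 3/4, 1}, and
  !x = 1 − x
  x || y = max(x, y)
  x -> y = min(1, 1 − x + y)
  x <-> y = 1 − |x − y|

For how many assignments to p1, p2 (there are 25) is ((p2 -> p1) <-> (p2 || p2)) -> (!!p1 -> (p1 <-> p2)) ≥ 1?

25

value 1: 25 assignments (counts)
So 25 of the 25 assignments meet the threshold.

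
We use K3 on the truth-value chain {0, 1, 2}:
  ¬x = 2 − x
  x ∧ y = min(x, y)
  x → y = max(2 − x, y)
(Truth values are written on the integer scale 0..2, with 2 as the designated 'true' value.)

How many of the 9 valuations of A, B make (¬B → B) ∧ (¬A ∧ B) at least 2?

1

A = 0, B = 0 ↦ 0  <
A = 0, B = 1 ↦ 1  <
A = 0, B = 2 ↦ 2  ≥
A = 1, B = 0 ↦ 0  <
A = 1, B = 1 ↦ 1  <
A = 1, B = 2 ↦ 1  <
A = 2, B = 0 ↦ 0  <
A = 2, B = 1 ↦ 0  <
A = 2, B = 2 ↦ 0  <
So 1 of the 9 assignments meets the threshold.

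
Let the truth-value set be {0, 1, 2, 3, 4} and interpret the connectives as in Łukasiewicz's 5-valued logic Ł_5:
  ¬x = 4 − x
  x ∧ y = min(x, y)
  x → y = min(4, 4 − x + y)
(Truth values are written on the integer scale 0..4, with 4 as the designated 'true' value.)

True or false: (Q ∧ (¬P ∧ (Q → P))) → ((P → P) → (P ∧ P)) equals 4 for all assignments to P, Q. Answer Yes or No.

Counterexample: take P = 0, Q = 1.
¬P = ¬0 = 4
Q → P = 1 → 0 = 3
¬P ∧ (Q → P) = 4 ∧ 3 = 3
Q ∧ (¬P ∧ (Q → P)) = 1 ∧ 3 = 1
P → P = 0 → 0 = 4
P ∧ P = 0 ∧ 0 = 0
(P → P) → (P ∧ P) = 4 → 0 = 0
(Q ∧ (¬P ∧ (Q → P))) → ((P → P) → (P ∧ P)) = 1 → 0 = 3
This gives 3 ≠ 4.

No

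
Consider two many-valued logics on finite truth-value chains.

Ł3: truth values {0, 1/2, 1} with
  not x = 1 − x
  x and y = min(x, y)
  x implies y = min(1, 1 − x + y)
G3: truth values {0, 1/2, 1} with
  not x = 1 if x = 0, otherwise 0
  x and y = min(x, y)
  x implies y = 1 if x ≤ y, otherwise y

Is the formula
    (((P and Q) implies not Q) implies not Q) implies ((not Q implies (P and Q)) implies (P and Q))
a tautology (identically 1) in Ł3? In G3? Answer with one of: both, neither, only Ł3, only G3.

only Ł3

In Ł3: every assignment gives 1 — tautology.
In G3: at P = 1/2, Q = 1/2 the value is 1/2 — not a tautology.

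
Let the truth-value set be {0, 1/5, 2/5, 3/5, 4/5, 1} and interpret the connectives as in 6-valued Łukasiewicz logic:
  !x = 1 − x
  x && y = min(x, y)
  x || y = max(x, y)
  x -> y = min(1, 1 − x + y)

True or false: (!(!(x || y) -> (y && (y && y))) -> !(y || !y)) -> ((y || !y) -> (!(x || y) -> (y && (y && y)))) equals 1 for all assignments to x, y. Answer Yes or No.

At x = 4/5, y = 1, for instance:
x || y = 4/5 || 1 = 1
!(x || y) = !1 = 0
y && y = 1 && 1 = 1
y && (y && y) = 1 && 1 = 1
!(x || y) -> (y && (y && y)) = 0 -> 1 = 1
!(!(x || y) -> (y && (y && y))) = !1 = 0
!y = !1 = 0
y || !y = 1 || 0 = 1
!(y || !y) = !1 = 0
!(!(x || y) -> (y && (y && y))) -> !(y || !y) = 0 -> 0 = 1
(y || !y) -> (!(x || y) -> (y && (y && y))) = 1 -> 1 = 1
(!(!(x || y) -> (y && (y && y))) -> !(y || !y)) -> ((y || !y) -> (!(x || y) -> (y && (y && y)))) = 1 -> 1 = 1
and checking the remaining 35 assignments likewise gives ≥ 1 in every case.

Yes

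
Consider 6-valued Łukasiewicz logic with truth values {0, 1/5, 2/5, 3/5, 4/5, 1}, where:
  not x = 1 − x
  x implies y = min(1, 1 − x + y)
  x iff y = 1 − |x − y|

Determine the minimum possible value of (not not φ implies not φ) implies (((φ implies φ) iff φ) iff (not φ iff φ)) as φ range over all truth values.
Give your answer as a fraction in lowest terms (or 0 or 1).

Take φ = 2/5:
not φ = not 2/5 = 3/5
not not φ = not 3/5 = 2/5
not φ = not 2/5 = 3/5
not not φ implies not φ = 2/5 implies 3/5 = 1
φ implies φ = 2/5 implies 2/5 = 1
(φ implies φ) iff φ = 1 iff 2/5 = 2/5
not φ = not 2/5 = 3/5
not φ iff φ = 3/5 iff 2/5 = 4/5
((φ implies φ) iff φ) iff (not φ iff φ) = 2/5 iff 4/5 = 3/5
(not not φ implies not φ) implies (((φ implies φ) iff φ) iff (not φ iff φ)) = 1 implies 3/5 = 3/5
No assignment yields a value below 3/5, so this is the minimum.

3/5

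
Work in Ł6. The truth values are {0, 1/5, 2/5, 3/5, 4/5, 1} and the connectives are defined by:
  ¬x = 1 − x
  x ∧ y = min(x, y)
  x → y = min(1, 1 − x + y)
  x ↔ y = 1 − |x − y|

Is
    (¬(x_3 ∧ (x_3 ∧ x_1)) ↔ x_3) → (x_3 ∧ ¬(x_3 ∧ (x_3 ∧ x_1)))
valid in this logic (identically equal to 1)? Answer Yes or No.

Counterexample: take x_1 = 1/5, x_3 = 1/5.
x_3 ∧ x_1 = 1/5 ∧ 1/5 = 1/5
x_3 ∧ (x_3 ∧ x_1) = 1/5 ∧ 1/5 = 1/5
¬(x_3 ∧ (x_3 ∧ x_1)) = ¬1/5 = 4/5
¬(x_3 ∧ (x_3 ∧ x_1)) ↔ x_3 = 4/5 ↔ 1/5 = 2/5
x_3 ∧ x_1 = 1/5 ∧ 1/5 = 1/5
x_3 ∧ (x_3 ∧ x_1) = 1/5 ∧ 1/5 = 1/5
¬(x_3 ∧ (x_3 ∧ x_1)) = ¬1/5 = 4/5
x_3 ∧ ¬(x_3 ∧ (x_3 ∧ x_1)) = 1/5 ∧ 4/5 = 1/5
(¬(x_3 ∧ (x_3 ∧ x_1)) ↔ x_3) → (x_3 ∧ ¬(x_3 ∧ (x_3 ∧ x_1))) = 2/5 → 1/5 = 4/5
This gives 4/5 ≠ 1.

No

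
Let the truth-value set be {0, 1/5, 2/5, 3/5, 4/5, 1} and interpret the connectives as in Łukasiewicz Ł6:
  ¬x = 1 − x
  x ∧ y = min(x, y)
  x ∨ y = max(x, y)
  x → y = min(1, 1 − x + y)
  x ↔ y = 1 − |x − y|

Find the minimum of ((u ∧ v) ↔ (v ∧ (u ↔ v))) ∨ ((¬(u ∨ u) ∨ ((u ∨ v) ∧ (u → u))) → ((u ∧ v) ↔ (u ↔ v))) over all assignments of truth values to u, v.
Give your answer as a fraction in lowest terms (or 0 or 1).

3/5

Take u = 0, v = 2/5:
u ∧ v = 0 ∧ 2/5 = 0
u ↔ v = 0 ↔ 2/5 = 3/5
v ∧ (u ↔ v) = 2/5 ∧ 3/5 = 2/5
(u ∧ v) ↔ (v ∧ (u ↔ v)) = 0 ↔ 2/5 = 3/5
u ∨ u = 0 ∨ 0 = 0
¬(u ∨ u) = ¬0 = 1
u ∨ v = 0 ∨ 2/5 = 2/5
u → u = 0 → 0 = 1
(u ∨ v) ∧ (u → u) = 2/5 ∧ 1 = 2/5
¬(u ∨ u) ∨ ((u ∨ v) ∧ (u → u)) = 1 ∨ 2/5 = 1
u ∧ v = 0 ∧ 2/5 = 0
u ↔ v = 0 ↔ 2/5 = 3/5
(u ∧ v) ↔ (u ↔ v) = 0 ↔ 3/5 = 2/5
(¬(u ∨ u) ∨ ((u ∨ v) ∧ (u → u))) → ((u ∧ v) ↔ (u ↔ v)) = 1 → 2/5 = 2/5
((u ∧ v) ↔ (v ∧ (u ↔ v))) ∨ ((¬(u ∨ u) ∨ ((u ∨ v) ∧ (u → u))) → ((u ∧ v) ↔ (u ↔ v))) = 3/5 ∨ 2/5 = 3/5
No assignment yields a value below 3/5, so this is the minimum.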